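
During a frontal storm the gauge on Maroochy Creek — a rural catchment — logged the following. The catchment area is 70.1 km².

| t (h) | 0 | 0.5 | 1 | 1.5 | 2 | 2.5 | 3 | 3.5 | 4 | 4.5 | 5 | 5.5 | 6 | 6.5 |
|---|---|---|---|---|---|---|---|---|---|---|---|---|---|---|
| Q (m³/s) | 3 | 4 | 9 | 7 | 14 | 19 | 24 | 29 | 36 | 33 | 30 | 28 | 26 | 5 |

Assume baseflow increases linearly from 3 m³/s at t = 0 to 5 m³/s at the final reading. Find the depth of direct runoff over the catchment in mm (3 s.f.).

d ≈ 5.42 mm

Direct runoff: 0.00, 0.85, 5.69, 3.54, 10.38, 15.23, 20.08, 24.92, 31.77, 28.62, 25.46, 23.31, 21.15, 0.00 m³/s; ΣQ_DR = 211.0 m³/s.
V = ΣQ_DR · Δt = 211.0 × 1800 s = 3.798 × 10^5 m³.
Over A = 70.1 km², depth = V / A = 5.42 mm.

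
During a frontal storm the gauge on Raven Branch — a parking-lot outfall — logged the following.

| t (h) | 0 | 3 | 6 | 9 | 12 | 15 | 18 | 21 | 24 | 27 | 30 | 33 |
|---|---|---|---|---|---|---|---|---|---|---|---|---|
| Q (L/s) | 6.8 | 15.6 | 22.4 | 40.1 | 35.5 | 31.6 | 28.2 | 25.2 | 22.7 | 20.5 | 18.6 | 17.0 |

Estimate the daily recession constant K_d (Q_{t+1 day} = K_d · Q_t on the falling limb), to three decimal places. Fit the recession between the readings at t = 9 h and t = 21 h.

Between t = 9 h and t = 21 h the flow falls from 40.1 to 25.2 L/s over 4×3 h = 12 h.
Per-interval ratio K = (25.2/40.1)^(1/4) = 0.8904; K_d = K^(24/3) = 0.395.

K_d ≈ 0.395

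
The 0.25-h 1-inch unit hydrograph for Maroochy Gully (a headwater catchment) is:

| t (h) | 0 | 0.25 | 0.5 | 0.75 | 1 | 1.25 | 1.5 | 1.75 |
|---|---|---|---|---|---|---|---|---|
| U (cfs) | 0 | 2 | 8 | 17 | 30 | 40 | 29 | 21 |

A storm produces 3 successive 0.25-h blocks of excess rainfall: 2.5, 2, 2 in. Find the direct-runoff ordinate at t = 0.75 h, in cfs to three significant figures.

Q ≈ 62.5 cfs

By discrete convolution, Q_j = Σ (P_i / 1 in) · U_{j−i}.
At t = 0.75 h (j=3): Q = (2.5/1)·17 + (2/1)·8 + (2/1)·2 = 62.5 cfs.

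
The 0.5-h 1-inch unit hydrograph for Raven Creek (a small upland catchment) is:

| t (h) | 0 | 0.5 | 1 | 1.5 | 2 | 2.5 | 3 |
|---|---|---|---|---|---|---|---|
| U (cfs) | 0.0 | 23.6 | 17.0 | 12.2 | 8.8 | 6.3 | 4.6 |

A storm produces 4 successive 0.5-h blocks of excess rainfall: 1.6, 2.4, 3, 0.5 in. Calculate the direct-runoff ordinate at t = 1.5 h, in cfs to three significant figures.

Q ≈ 131 cfs

By discrete convolution, Q_j = Σ (P_i / 1 in) · U_{j−i}.
At t = 1.5 h (j=3): Q = (1.6/1)·12.2 + (2.4/1)·17.0 + (3/1)·23.6 + (0.5/1)·0.0 = 131 cfs.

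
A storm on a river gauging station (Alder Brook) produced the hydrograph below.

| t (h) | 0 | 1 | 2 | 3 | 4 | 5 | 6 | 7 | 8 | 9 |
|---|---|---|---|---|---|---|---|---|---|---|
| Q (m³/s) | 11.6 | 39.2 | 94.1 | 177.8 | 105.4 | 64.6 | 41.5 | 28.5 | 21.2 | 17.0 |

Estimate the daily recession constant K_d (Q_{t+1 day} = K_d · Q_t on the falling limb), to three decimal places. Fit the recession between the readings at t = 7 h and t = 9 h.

Between t = 7 h and t = 9 h the flow falls from 28.5 to 17.0 m³/s over 2×1 h = 2 h.
Per-interval ratio K = (17.0/28.5)^(1/2) = 0.7723; K_d = K^(24/1) = 0.002.

K_d ≈ 0.002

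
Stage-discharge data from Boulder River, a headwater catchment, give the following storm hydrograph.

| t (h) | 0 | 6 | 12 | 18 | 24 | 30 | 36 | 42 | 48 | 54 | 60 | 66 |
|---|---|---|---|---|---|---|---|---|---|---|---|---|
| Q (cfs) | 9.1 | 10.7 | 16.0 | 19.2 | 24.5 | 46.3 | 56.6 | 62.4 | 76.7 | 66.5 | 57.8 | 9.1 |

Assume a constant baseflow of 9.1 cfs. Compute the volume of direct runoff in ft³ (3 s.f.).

V ≈ 7.47 × 10^6 ft³

Direct-runoff ordinates (Q − Q_b): 0.0, 1.6, 6.9, 10.1, 15.4, 37.2, 47.5, 53.3, 67.6, 57.4, 48.7, 0.0 cfs.
ΣQ_DR = 345.7 cfs.
With Δt = 6 h = 21600 s, V = ΣQ_DR · Δt = 345.7 × 21600 = 7.47 × 10^6 ft³.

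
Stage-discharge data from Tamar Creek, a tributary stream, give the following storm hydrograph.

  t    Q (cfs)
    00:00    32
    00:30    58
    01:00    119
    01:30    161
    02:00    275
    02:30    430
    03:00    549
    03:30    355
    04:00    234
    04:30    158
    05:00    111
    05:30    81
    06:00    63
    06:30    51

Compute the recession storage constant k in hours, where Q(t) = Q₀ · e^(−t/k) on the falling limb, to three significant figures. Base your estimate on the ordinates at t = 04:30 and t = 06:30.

k ≈ 1.77 h

On the falling limb, Q drops from 158 to 51 cfs between t = 04:30 and t = 06:30 (Δt = 2 h).
k = −Δt / ln(Q₂/Q₁) = −2 / ln(51/158) = 1.77 h.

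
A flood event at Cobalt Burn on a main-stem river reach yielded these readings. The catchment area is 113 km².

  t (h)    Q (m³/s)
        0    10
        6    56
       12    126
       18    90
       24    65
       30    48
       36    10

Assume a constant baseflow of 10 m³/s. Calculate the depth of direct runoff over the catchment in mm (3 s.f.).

d ≈ 64.0 mm

Direct runoff: 0.0, 46.0, 116.0, 80.0, 55.0, 38.0, 0.0 m³/s; ΣQ_DR = 335.0 m³/s.
V = ΣQ_DR · Δt = 335.0 × 21600 s = 7.236 × 10^6 m³.
Over A = 113 km², depth = V / A = 64.0 mm.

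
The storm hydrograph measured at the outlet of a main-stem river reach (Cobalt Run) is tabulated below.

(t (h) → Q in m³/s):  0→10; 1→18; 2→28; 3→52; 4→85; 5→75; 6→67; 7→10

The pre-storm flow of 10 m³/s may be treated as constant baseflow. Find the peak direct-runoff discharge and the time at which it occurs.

Q_p = 75.0 m³/s at t = 4 h

Subtracting baseflow gives direct-runoff ordinates: 0.0, 8.0, 18.0, 42.0, 75.0, 65.0, 57.0, 0.0 m³/s.
The maximum is 75.0 m³/s, occurring at the reading for t = 4 h.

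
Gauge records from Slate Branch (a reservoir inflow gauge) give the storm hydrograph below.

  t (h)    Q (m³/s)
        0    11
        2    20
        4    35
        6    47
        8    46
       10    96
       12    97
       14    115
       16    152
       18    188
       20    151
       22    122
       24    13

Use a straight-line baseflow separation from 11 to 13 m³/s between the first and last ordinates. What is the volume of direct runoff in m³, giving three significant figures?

Direct-runoff ordinates (Q − Q_b): 0.00, 8.83, 23.67, 35.50, 34.33, 84.17, 85.00, 102.83, 139.67, 175.50, 138.33, 109.17, 0.00 m³/s.
ΣQ_DR = 937.0 m³/s.
With Δt = 2 h = 7200 s, V = ΣQ_DR · Δt = 937.0 × 7200 = 6.75 × 10^6 m³.

V ≈ 6.75 × 10^6 m³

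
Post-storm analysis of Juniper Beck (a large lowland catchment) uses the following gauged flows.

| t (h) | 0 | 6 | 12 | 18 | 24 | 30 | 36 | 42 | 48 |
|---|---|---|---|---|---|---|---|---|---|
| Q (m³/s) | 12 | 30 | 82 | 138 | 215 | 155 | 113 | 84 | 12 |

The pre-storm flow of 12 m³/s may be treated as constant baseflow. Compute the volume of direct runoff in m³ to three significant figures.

Direct-runoff ordinates (Q − Q_b): 0.0, 18.0, 70.0, 126.0, 203.0, 143.0, 101.0, 72.0, 0.0 m³/s.
ΣQ_DR = 733.0 m³/s.
With Δt = 6 h = 21600 s, V = ΣQ_DR · Δt = 733.0 × 21600 = 1.58 × 10^7 m³.

V ≈ 1.58 × 10^7 m³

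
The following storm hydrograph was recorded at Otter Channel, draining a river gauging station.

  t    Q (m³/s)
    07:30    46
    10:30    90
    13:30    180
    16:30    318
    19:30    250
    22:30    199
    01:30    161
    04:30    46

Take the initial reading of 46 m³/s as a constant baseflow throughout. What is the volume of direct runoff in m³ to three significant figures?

V ≈ 9.96 × 10^6 m³

Direct-runoff ordinates (Q − Q_b): 0.0, 44.0, 134.0, 272.0, 204.0, 153.0, 115.0, 0.0 m³/s.
ΣQ_DR = 922.0 m³/s.
With Δt = 3 h = 10800 s, V = ΣQ_DR · Δt = 922.0 × 10800 = 9.96 × 10^6 m³.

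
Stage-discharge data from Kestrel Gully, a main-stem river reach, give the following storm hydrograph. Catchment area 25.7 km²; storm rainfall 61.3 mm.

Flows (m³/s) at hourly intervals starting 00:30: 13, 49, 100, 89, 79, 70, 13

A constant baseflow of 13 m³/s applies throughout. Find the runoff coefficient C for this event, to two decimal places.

C ≈ 0.74

ΣQ_DR = 322.0 m³/s; V = ΣQ_DR·Δt = 1.159 × 10^6 m³.
Runoff depth d = V / A = 45.11 mm.
C = d / P = 45.11 / 61.3 = 0.74.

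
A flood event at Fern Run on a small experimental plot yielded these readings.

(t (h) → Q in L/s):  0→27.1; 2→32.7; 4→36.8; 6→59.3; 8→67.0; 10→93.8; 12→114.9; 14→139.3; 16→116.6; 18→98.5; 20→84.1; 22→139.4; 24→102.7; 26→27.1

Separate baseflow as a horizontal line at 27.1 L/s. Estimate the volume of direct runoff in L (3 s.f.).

V ≈ 5.47 × 10^6 L

Direct-runoff ordinates (Q − Q_b): 0.0, 5.6, 9.7, 32.2, 39.9, 66.7, 87.8, 112.2, 89.5, 71.4, 57.0, 112.3, 75.6, 0.0 L/s.
ΣQ_DR = 759.9 L/s.
With Δt = 2 h = 7200 s, V = ΣQ_DR · Δt = 759.9 × 7200 = 5.47 × 10^6 L.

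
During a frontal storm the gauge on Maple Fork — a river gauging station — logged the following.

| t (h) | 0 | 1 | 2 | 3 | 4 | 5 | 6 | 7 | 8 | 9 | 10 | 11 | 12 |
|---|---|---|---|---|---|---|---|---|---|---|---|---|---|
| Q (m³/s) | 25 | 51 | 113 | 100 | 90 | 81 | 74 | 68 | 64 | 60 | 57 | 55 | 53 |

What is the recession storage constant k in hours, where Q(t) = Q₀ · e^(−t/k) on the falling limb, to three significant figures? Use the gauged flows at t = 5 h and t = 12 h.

On the falling limb, Q drops from 81 to 53 m³/s between t = 5 h and t = 12 h (Δt = 7 h).
k = −Δt / ln(Q₂/Q₁) = −7 / ln(53/81) = 16.5 h.

k ≈ 16.5 h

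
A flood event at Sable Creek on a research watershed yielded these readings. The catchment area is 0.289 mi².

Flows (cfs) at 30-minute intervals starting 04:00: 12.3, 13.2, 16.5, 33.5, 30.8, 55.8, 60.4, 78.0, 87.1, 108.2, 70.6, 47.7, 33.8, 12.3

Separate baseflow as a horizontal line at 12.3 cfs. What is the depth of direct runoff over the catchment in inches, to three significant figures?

d ≈ 1.31 in

Direct runoff: 0.0, 0.9, 4.2, 21.2, 18.5, 43.5, 48.1, 65.7, 74.8, 95.9, 58.3, 35.4, 21.5, 0.0 cfs; ΣQ_DR = 488.0 cfs.
V = ΣQ_DR · Δt = 488.0 × 1800 s = 8.784 × 10^5 ft³.
Over A = 0.289 mi², depth = V / A = 1.31 in.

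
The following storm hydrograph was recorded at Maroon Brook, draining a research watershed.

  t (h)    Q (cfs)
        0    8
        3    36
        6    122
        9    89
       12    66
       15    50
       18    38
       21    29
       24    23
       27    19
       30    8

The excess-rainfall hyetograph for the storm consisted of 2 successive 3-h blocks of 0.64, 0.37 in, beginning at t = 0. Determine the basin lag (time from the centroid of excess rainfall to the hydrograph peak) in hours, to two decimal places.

t_L ≈ 3.40 h

Centroid of excess rainfall: t_c = Σ P_i·t̄_i / ΣP_i = 2.5990 h (block centres at 1.5, 4.5 h).
Hydrograph peak occurs at t = 6 h, so basin lag t_L = 6 − 2.5990 = 3.40 h.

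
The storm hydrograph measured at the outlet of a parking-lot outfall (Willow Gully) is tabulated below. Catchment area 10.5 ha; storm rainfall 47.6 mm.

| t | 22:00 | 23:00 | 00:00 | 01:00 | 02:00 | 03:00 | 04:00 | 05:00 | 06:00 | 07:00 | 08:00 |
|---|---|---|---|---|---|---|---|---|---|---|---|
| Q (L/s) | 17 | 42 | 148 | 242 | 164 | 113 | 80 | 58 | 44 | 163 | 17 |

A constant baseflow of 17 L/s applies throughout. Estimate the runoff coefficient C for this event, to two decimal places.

C ≈ 0.65

ΣQ_DR = 901.0 L/s; V = ΣQ_DR·Δt = 3.244 × 10^6 L.
Runoff depth d = V / A = 30.89 mm.
C = d / P = 30.89 / 47.6 = 0.65.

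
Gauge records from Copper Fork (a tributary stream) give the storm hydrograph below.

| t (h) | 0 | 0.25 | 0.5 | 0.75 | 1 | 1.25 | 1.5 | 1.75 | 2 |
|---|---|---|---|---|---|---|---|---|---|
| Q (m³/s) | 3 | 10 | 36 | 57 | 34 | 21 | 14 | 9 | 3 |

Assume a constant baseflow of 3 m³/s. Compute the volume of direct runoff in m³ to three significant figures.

Direct-runoff ordinates (Q − Q_b): 0.0, 7.0, 33.0, 54.0, 31.0, 18.0, 11.0, 6.0, 0.0 m³/s.
ΣQ_DR = 160.0 m³/s.
With Δt = 0.25 h = 900 s, V = ΣQ_DR · Δt = 160.0 × 900 = 1.44 × 10^5 m³.

V ≈ 1.44 × 10^5 m³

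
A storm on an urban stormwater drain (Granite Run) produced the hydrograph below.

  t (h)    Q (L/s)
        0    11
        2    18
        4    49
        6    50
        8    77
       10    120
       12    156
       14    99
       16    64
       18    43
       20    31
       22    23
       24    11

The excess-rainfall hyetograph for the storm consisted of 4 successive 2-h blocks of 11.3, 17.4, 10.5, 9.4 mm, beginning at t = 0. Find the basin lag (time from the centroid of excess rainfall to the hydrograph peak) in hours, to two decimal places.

t_L ≈ 8.26 h

Centroid of excess rainfall: t_c = Σ P_i·t̄_i / ΣP_i = 3.7407 h (block centres at 1, 3, 5, 7 h).
Hydrograph peak occurs at t = 12 h, so basin lag t_L = 12 − 3.7407 = 8.26 h.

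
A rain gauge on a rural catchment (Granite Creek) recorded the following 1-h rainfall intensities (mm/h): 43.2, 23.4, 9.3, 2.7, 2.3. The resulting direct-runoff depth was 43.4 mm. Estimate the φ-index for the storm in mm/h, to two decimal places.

φ ≈ 11.60 mm/h

Only the 2 blocks with intensity above φ contribute runoff: 43.2, 23.4 mm/h.
Σ(I−φ)·Δt = d  ⇒  (43.2+23.4 − 2φ)·1 = 43.4
φ = (66.60 − 43.4/1) / 2 = 11.60 mm/h.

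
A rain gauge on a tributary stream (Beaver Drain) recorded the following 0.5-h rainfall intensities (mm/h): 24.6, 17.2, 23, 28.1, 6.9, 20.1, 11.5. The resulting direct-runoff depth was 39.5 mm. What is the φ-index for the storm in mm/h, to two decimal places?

φ ≈ 7.58 mm/h

Only the 6 blocks with intensity above φ contribute runoff: 24.6, 17.2, 23, 28.1, 20.1, 11.5 mm/h.
Σ(I−φ)·Δt = d  ⇒  (24.6+17.2+23+28.1+20.1+11.5 − 6φ)·0.5 = 39.5
φ = (124.5 − 39.5/0.5) / 6 = 7.58 mm/h.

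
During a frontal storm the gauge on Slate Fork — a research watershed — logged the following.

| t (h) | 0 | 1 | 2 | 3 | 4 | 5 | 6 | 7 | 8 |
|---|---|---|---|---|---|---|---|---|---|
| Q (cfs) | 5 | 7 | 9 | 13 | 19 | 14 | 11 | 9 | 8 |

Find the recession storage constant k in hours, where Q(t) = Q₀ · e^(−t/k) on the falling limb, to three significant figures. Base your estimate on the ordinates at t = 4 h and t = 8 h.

k ≈ 4.62 h

On the falling limb, Q drops from 19 to 8 cfs between t = 4 h and t = 8 h (Δt = 4 h).
k = −Δt / ln(Q₂/Q₁) = −4 / ln(8/19) = 4.62 h.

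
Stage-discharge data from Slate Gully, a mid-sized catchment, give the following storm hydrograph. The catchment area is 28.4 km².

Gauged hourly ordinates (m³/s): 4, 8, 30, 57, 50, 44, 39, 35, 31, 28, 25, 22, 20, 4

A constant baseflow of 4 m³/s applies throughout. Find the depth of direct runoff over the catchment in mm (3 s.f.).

Direct runoff: 0.0, 4.0, 26.0, 53.0, 46.0, 40.0, 35.0, 31.0, 27.0, 24.0, 21.0, 18.0, 16.0, 0.0 m³/s; ΣQ_DR = 341.0 m³/s.
V = ΣQ_DR · Δt = 341.0 × 3600 s = 1.228 × 10^6 m³.
Over A = 28.4 km², depth = V / A = 43.2 mm.

d ≈ 43.2 mm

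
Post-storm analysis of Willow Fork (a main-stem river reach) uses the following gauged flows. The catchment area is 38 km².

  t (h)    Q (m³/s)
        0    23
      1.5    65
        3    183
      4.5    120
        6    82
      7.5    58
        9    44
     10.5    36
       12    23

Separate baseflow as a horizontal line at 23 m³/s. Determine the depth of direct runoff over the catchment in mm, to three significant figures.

d ≈ 60.7 mm

Direct runoff: 0.0, 42.0, 160.0, 97.0, 59.0, 35.0, 21.0, 13.0, 0.0 m³/s; ΣQ_DR = 427.0 m³/s.
V = ΣQ_DR · Δt = 427.0 × 5400 s = 2.306 × 10^6 m³.
Over A = 38 km², depth = V / A = 60.7 mm.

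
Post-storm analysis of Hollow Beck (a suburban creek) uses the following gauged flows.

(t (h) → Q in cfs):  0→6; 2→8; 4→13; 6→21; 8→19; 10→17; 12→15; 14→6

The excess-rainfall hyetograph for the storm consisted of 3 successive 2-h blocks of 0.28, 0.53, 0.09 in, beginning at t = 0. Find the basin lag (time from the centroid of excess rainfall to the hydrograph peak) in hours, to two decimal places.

Centroid of excess rainfall: t_c = Σ P_i·t̄_i / ΣP_i = 2.5778 h (block centres at 1, 3, 5 h).
Hydrograph peak occurs at t = 6 h, so basin lag t_L = 6 − 2.5778 = 3.42 h.

t_L ≈ 3.42 h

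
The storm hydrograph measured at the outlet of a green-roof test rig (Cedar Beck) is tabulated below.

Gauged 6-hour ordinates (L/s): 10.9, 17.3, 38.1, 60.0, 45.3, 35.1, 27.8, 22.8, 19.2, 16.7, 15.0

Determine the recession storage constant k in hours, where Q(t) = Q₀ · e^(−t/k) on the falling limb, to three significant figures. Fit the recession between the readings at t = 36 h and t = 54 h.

k ≈ 35.3 h

On the falling limb, Q drops from 27.8 to 16.7 L/s between t = 36 h and t = 54 h (Δt = 18 h).
k = −Δt / ln(Q₂/Q₁) = −18 / ln(16.7/27.8) = 35.3 h.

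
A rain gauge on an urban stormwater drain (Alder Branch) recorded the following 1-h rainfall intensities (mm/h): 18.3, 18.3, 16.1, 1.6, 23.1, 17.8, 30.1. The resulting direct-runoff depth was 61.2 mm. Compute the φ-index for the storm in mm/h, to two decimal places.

Only the 6 blocks with intensity above φ contribute runoff: 18.3, 18.3, 16.1, 23.1, 17.8, 30.1 mm/h.
Σ(I−φ)·Δt = d  ⇒  (18.3+18.3+16.1+23.1+17.8+30.1 − 6φ)·1 = 61.2
φ = (123.7 − 61.2/1) / 6 = 10.42 mm/h.

φ ≈ 10.42 mm/h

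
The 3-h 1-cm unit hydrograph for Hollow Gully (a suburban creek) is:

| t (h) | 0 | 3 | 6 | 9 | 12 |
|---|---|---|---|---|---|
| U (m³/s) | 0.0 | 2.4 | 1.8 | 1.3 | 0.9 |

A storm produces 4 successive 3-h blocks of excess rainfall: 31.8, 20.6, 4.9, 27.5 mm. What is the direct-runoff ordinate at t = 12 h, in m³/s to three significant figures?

By discrete convolution, Q_j = Σ (P_i / 10 mm) · U_{j−i}.
At t = 12 h (j=4): Q = (31.8/10)·0.9 + (20.6/10)·1.3 + (4.9/10)·1.8 + (27.5/10)·2.4 = 13.0 m³/s.

Q ≈ 13.0 m³/s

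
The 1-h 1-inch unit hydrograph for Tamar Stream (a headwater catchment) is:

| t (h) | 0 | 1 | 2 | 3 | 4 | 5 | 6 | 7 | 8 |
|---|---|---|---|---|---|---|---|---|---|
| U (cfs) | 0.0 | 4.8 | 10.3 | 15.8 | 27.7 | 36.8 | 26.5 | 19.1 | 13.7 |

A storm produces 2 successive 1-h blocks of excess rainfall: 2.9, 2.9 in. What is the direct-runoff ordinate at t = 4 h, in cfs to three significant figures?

Q ≈ 126 cfs

By discrete convolution, Q_j = Σ (P_i / 1 in) · U_{j−i}.
At t = 4 h (j=4): Q = (2.9/1)·27.7 + (2.9/1)·15.8 = 126 cfs.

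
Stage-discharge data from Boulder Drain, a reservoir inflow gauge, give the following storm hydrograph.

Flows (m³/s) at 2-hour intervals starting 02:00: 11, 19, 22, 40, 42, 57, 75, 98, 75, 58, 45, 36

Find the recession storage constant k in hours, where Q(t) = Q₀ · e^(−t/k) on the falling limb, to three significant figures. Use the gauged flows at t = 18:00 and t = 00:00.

k ≈ 8.17 h

On the falling limb, Q drops from 75 to 36 m³/s between t = 18:00 and t = 00:00 (Δt = 6 h).
k = −Δt / ln(Q₂/Q₁) = −6 / ln(36/75) = 8.17 h.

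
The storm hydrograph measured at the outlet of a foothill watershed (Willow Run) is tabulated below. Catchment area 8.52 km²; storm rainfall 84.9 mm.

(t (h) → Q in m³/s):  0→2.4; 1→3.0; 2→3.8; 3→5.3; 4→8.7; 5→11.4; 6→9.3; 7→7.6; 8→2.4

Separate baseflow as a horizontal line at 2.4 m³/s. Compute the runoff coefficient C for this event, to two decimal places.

C ≈ 0.16

ΣQ_DR = 32.30 m³/s; V = ΣQ_DR·Δt = 1.163 × 10^5 m³.
Runoff depth d = V / A = 13.65 mm.
C = d / P = 13.65 / 84.9 = 0.16.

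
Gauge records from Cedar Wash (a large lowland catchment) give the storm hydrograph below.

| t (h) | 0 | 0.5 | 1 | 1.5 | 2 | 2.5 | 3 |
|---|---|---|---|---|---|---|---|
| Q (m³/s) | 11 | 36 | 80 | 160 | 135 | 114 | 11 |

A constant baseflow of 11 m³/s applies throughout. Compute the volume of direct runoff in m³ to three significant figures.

V ≈ 8.46 × 10^5 m³

Direct-runoff ordinates (Q − Q_b): 0.0, 25.0, 69.0, 149.0, 124.0, 103.0, 0.0 m³/s.
ΣQ_DR = 470.0 m³/s.
With Δt = 0.5 h = 1800 s, V = ΣQ_DR · Δt = 470.0 × 1800 = 8.46 × 10^5 m³.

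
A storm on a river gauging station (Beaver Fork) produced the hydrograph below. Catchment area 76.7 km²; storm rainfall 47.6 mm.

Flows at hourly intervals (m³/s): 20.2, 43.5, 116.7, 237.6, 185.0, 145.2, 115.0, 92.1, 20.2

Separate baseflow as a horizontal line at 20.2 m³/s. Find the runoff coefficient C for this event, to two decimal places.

C ≈ 0.78

ΣQ_DR = 793.7 m³/s; V = ΣQ_DR·Δt = 2.857 × 10^6 m³.
Runoff depth d = V / A = 37.25 mm.
C = d / P = 37.25 / 47.6 = 0.78.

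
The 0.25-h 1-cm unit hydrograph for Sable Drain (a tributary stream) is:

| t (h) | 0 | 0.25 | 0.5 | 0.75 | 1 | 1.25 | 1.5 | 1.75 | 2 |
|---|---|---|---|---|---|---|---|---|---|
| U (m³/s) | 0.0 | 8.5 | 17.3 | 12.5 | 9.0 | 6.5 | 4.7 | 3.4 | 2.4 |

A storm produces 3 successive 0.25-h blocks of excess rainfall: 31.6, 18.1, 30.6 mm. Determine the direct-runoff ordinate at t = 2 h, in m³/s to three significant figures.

Q ≈ 28.1 m³/s

By discrete convolution, Q_j = Σ (P_i / 10 mm) · U_{j−i}.
At t = 2 h (j=8): Q = (31.6/10)·2.4 + (18.1/10)·3.4 + (30.6/10)·4.7 = 28.1 m³/s.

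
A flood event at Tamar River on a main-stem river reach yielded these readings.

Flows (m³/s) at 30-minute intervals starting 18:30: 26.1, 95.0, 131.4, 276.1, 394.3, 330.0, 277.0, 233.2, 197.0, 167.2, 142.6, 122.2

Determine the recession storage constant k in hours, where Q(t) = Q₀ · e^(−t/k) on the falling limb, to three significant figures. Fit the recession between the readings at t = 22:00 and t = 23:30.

k ≈ 3.05 h

On the falling limb, Q drops from 233.2 to 142.6 m³/s between t = 22:00 and t = 23:30 (Δt = 1.5 h).
k = −Δt / ln(Q₂/Q₁) = −1.5 / ln(142.6/233.2) = 3.05 h.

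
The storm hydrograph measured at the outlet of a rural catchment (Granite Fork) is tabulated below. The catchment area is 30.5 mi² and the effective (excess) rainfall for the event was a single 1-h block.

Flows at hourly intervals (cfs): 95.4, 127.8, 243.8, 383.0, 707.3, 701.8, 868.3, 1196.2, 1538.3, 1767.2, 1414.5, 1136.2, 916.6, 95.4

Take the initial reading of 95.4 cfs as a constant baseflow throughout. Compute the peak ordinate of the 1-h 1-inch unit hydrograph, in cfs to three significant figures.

Direct runoff: 0.0, 32.4, 148.4, 287.6, 611.9, 606.4, 772.9, 1100.8, 1442.9, 1671.8, 1319.1, 1040.8, 821.2, 0.0 cfs; ΣQ_DR = 9856 cfs, peak = 1671.8 cfs.
Runoff depth d = ΣQ_DR·Δt / A = 9856 × 3600 / (30.5 mi²) = 0.5008 in.
The 1-inch UH is the DRH scaled by (1 in)/d, so U_p = 1671.8 × 1/0.5008 = 3340 cfs.

U_p ≈ 3340 cfs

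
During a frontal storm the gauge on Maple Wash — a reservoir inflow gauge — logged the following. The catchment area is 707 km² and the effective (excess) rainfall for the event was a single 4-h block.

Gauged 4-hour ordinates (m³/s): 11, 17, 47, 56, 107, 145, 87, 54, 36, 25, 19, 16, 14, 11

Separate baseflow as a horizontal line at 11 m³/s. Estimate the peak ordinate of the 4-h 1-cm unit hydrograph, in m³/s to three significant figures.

Direct runoff: 0.0, 6.0, 36.0, 45.0, 96.0, 134.0, 76.0, 43.0, 25.0, 14.0, 8.0, 5.0, 3.0, 0.0 m³/s; ΣQ_DR = 491.0 m³/s, peak = 134.0 m³/s.
Runoff depth d = ΣQ_DR·Δt / A = 491.0 × 14400 / (707 km²) = 10.00 mm.
The 1-cm UH is the DRH scaled by (10 mm)/d, so U_p = 134.0 × 10/10.00 = 134 m³/s.

U_p ≈ 134 m³/s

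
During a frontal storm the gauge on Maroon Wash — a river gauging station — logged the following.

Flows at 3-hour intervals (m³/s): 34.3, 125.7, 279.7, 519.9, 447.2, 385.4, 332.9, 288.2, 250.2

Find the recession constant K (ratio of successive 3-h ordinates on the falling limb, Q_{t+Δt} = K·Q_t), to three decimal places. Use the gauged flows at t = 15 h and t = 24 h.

K ≈ 0.866

Using the recession-limb readings at t = 15 h and t = 24 h: Q falls from 385.4 to 250.2 m³/s over 3 intervals.
K = (Q₂/Q₁)^(1/3) = (250.2/385.4)^(1/3) = 0.866.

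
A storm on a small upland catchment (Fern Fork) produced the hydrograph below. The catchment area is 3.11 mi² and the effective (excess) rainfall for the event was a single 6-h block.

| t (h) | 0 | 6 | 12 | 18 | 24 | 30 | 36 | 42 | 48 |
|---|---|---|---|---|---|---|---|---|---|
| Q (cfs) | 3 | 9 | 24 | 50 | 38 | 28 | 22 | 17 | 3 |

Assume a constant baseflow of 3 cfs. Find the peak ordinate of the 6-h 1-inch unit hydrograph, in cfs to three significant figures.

U_p ≈ 94.1 cfs

Direct runoff: 0.0, 6.0, 21.0, 47.0, 35.0, 25.0, 19.0, 14.0, 0.0 cfs; ΣQ_DR = 167.0 cfs, peak = 47.0 cfs.
Runoff depth d = ΣQ_DR·Δt / A = 167.0 × 21600 / (3.11 mi²) = 0.4993 in.
The 1-inch UH is the DRH scaled by (1 in)/d, so U_p = 47.0 × 1/0.4993 = 94.1 cfs.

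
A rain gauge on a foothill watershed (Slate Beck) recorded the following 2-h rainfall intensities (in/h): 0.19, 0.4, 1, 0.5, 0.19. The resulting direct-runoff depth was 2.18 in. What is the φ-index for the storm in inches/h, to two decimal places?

φ ≈ 0.27 in/h

Only the 3 blocks with intensity above φ contribute runoff: 0.4, 1, 0.5 in/h.
Σ(I−φ)·Δt = d  ⇒  (0.4+1+0.5 − 3φ)·2 = 2.18
φ = (1.900 − 2.18/2) / 3 = 0.27 in/h.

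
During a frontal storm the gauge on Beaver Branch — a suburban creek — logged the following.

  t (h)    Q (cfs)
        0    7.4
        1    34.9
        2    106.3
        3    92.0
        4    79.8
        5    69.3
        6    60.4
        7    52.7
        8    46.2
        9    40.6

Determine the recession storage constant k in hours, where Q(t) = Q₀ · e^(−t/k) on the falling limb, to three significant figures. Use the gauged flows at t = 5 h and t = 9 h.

On the falling limb, Q drops from 69.3 to 40.6 cfs between t = 5 h and t = 9 h (Δt = 4 h).
k = −Δt / ln(Q₂/Q₁) = −4 / ln(40.6/69.3) = 7.48 h.

k ≈ 7.48 h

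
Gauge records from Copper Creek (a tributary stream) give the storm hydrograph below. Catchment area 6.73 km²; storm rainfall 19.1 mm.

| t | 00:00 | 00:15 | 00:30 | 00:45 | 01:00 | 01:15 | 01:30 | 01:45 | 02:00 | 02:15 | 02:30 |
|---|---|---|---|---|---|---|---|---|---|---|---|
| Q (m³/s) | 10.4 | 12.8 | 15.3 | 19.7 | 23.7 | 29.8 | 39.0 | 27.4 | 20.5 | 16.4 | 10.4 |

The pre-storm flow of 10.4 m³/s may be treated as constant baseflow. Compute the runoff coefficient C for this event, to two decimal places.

C ≈ 0.78

ΣQ_DR = 111.0 m³/s; V = ΣQ_DR·Δt = 99900 m³.
Runoff depth d = V / A = 14.84 mm.
C = d / P = 14.84 / 19.1 = 0.78.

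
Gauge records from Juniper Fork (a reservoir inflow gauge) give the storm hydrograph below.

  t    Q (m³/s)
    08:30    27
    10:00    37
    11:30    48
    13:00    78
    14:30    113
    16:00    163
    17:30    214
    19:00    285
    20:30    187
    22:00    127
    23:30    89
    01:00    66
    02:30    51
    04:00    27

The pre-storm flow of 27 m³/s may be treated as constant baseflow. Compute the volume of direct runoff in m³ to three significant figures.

V ≈ 6.12 × 10^6 m³

Direct-runoff ordinates (Q − Q_b): 0.0, 10.0, 21.0, 51.0, 86.0, 136.0, 187.0, 258.0, 160.0, 100.0, 62.0, 39.0, 24.0, 0.0 m³/s.
ΣQ_DR = 1134 m³/s.
With Δt = 1.5 h = 5400 s, V = ΣQ_DR · Δt = 1134 × 5400 = 6.12 × 10^6 m³.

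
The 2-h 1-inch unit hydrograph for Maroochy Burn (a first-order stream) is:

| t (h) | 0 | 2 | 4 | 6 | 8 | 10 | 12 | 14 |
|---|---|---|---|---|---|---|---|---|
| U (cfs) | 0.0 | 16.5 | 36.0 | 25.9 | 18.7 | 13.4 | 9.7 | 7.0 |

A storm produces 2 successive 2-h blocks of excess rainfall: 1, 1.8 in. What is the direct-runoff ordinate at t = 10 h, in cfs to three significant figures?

Q ≈ 47.1 cfs

By discrete convolution, Q_j = Σ (P_i / 1 in) · U_{j−i}.
At t = 10 h (j=5): Q = (1/1)·13.4 + (1.8/1)·18.7 = 47.1 cfs.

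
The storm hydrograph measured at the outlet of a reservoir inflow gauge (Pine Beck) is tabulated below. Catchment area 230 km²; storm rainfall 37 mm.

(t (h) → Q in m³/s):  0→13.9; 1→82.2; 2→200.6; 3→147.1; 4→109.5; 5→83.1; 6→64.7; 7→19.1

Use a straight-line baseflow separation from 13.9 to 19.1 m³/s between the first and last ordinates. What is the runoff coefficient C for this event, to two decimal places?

C ≈ 0.25

ΣQ_DR = 588.2 m³/s; V = ΣQ_DR·Δt = 2.118 × 10^6 m³.
Runoff depth d = V / A = 9.207 mm.
C = d / P = 9.207 / 37 = 0.25.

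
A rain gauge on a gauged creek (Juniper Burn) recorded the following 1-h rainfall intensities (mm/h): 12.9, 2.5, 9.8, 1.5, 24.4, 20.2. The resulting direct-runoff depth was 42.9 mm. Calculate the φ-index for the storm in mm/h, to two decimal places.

φ ≈ 6.10 mm/h

Only the 4 blocks with intensity above φ contribute runoff: 12.9, 9.8, 24.4, 20.2 mm/h.
Σ(I−φ)·Δt = d  ⇒  (12.9+9.8+24.4+20.2 − 4φ)·1 = 42.9
φ = (67.30 − 42.9/1) / 4 = 6.10 mm/h.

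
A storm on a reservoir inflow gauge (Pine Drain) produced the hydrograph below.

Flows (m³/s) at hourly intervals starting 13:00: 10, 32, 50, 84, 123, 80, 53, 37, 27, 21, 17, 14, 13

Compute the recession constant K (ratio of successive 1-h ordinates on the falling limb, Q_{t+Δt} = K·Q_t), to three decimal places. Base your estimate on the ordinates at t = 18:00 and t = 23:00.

K ≈ 0.734

Using the recession-limb readings at t = 18:00 and t = 23:00: Q falls from 80 to 17 m³/s over 5 intervals.
K = (Q₂/Q₁)^(1/5) = (17/80)^(1/5) = 0.734.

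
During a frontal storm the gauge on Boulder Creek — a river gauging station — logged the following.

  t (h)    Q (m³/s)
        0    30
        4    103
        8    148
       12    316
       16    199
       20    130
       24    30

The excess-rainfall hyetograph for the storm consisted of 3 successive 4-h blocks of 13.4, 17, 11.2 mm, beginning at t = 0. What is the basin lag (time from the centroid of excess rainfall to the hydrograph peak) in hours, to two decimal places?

t_L ≈ 6.21 h

Centroid of excess rainfall: t_c = Σ P_i·t̄_i / ΣP_i = 5.7885 h (block centres at 2, 6, 10 h).
Hydrograph peak occurs at t = 12 h, so basin lag t_L = 12 − 5.7885 = 6.21 h.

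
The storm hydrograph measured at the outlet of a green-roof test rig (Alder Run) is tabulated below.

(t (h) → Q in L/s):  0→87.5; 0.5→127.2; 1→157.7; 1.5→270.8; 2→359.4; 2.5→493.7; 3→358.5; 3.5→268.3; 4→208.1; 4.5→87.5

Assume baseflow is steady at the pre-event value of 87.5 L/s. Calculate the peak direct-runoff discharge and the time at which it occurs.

Q_p = 406.2 L/s at t = 2.5 h

Subtracting baseflow gives direct-runoff ordinates: 0.0, 39.7, 70.2, 183.3, 271.9, 406.2, 271.0, 180.8, 120.6, 0.0 L/s.
The maximum is 406.2 L/s, occurring at the reading for t = 2.5 h.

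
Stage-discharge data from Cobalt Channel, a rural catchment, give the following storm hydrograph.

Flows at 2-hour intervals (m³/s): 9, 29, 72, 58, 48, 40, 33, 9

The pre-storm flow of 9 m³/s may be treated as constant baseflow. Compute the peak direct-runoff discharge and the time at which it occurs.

Q_p = 63.0 m³/s at t = 4 h

Subtracting baseflow gives direct-runoff ordinates: 0.0, 20.0, 63.0, 49.0, 39.0, 31.0, 24.0, 0.0 m³/s.
The maximum is 63.0 m³/s, occurring at the reading for t = 4 h.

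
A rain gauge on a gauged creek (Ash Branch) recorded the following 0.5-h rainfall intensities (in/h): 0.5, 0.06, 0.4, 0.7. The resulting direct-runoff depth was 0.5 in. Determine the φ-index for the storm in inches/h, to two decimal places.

Only the 3 blocks with intensity above φ contribute runoff: 0.5, 0.4, 0.7 in/h.
Σ(I−φ)·Δt = d  ⇒  (0.5+0.4+0.7 − 3φ)·0.5 = 0.5
φ = (1.600 − 0.5/0.5) / 3 = 0.20 in/h.

φ ≈ 0.20 in/h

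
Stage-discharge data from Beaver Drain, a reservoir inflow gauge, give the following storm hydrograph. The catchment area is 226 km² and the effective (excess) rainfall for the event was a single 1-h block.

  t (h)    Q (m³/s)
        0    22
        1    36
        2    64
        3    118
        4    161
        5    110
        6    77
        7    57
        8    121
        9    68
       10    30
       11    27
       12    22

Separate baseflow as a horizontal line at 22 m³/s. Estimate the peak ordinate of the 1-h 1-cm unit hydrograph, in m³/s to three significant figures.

Direct runoff: 0.0, 14.0, 42.0, 96.0, 139.0, 88.0, 55.0, 35.0, 99.0, 46.0, 8.0, 5.0, 0.0 m³/s; ΣQ_DR = 627.0 m³/s, peak = 139.0 m³/s.
Runoff depth d = ΣQ_DR·Δt / A = 627.0 × 3600 / (226 km²) = 9.988 mm.
The 1-cm UH is the DRH scaled by (10 mm)/d, so U_p = 139.0 × 10/9.988 = 139 m³/s.

U_p ≈ 139 m³/s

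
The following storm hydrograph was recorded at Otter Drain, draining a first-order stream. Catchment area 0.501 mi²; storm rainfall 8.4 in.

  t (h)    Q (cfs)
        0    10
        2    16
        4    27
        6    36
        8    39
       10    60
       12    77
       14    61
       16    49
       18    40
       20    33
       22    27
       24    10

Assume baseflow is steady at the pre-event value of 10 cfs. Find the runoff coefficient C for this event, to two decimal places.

ΣQ_DR = 355.0 cfs; V = ΣQ_DR·Δt = 2.556 × 10^6 ft³.
Runoff depth d = V / A = 2.196 in.
C = d / P = 2.196 / 8.4 = 0.26.

C ≈ 0.26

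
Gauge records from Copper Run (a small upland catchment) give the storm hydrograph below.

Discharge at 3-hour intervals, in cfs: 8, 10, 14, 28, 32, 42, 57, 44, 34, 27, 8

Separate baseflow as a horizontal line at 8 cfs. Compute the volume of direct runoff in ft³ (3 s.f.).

V ≈ 2.33 × 10^6 ft³

Direct-runoff ordinates (Q − Q_b): 0.0, 2.0, 6.0, 20.0, 24.0, 34.0, 49.0, 36.0, 26.0, 19.0, 0.0 cfs.
ΣQ_DR = 216.0 cfs.
With Δt = 3 h = 10800 s, V = ΣQ_DR · Δt = 216.0 × 10800 = 2.33 × 10^6 ft³.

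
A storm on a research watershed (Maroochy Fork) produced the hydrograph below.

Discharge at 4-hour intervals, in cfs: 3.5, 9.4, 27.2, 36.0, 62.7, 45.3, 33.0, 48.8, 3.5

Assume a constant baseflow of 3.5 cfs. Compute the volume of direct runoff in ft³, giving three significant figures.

V ≈ 3.43 × 10^6 ft³

Direct-runoff ordinates (Q − Q_b): 0.0, 5.9, 23.7, 32.5, 59.2, 41.8, 29.5, 45.3, 0.0 cfs.
ΣQ_DR = 237.9 cfs.
With Δt = 4 h = 14400 s, V = ΣQ_DR · Δt = 237.9 × 14400 = 3.43 × 10^6 ft³.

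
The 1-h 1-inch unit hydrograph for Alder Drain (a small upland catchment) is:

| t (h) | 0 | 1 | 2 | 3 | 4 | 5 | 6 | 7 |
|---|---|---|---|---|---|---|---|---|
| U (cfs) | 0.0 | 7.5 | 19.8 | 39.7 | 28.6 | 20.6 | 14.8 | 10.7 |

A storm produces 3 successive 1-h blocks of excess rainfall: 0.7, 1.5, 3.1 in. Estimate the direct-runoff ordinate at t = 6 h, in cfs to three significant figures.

By discrete convolution, Q_j = Σ (P_i / 1 in) · U_{j−i}.
At t = 6 h (j=6): Q = (0.7/1)·14.8 + (1.5/1)·20.6 + (3.1/1)·28.6 = 130 cfs.

Q ≈ 130 cfs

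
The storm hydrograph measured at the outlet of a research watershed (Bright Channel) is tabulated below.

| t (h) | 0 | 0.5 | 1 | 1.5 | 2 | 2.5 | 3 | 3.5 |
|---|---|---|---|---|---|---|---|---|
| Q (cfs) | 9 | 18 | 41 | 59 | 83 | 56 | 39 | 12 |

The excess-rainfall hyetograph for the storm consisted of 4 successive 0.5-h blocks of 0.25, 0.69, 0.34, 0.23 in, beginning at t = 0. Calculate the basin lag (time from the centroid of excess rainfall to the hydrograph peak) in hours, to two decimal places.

t_L ≈ 1.07 h

Centroid of excess rainfall: t_c = Σ P_i·t̄_i / ΣP_i = 0.9321 h (block centres at 0.25, 0.75, 1.25, 1.75 h).
Hydrograph peak occurs at t = 2 h, so basin lag t_L = 2 − 0.9321 = 1.07 h.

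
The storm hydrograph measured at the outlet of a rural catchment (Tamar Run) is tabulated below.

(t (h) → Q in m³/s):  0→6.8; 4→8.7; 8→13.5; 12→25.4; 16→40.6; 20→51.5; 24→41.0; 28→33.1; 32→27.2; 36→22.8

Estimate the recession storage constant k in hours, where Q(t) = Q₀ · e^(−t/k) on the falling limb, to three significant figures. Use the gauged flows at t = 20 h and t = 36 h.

On the falling limb, Q drops from 51.5 to 22.8 m³/s between t = 20 h and t = 36 h (Δt = 16 h).
k = −Δt / ln(Q₂/Q₁) = −16 / ln(22.8/51.5) = 19.6 h.

k ≈ 19.6 h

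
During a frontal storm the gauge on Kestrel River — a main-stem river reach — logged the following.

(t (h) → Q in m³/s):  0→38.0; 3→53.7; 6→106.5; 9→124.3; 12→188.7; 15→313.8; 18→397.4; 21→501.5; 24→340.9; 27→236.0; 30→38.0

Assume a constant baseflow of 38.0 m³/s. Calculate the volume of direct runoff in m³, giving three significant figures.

Direct-runoff ordinates (Q − Q_b): 0.0, 15.7, 68.5, 86.3, 150.7, 275.8, 359.4, 463.5, 302.9, 198.0, 0.0 m³/s.
ΣQ_DR = 1921 m³/s.
With Δt = 3 h = 10800 s, V = ΣQ_DR · Δt = 1921 × 10800 = 2.07 × 10^7 m³.

V ≈ 2.07 × 10^7 m³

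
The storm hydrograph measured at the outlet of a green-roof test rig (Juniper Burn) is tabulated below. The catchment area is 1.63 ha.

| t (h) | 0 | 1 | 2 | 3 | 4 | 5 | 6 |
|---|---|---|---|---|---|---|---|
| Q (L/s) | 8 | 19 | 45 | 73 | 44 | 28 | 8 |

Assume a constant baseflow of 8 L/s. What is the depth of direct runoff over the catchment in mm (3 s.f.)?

d ≈ 37.3 mm

Direct runoff: 0.0, 11.0, 37.0, 65.0, 36.0, 20.0, 0.0 L/s; ΣQ_DR = 169.0 L/s.
V = ΣQ_DR · Δt = 169.0 × 3600 s = 6.084 × 10^5 L.
Over A = 1.63 ha, depth = V / A = 37.3 mm.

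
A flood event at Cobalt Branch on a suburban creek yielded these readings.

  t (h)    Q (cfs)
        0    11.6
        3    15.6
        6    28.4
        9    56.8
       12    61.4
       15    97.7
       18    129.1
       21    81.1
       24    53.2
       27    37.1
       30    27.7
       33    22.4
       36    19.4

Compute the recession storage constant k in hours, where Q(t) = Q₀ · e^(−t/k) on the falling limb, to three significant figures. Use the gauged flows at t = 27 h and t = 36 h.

k ≈ 13.9 h

On the falling limb, Q drops from 37.1 to 19.4 cfs between t = 27 h and t = 36 h (Δt = 9 h).
k = −Δt / ln(Q₂/Q₁) = −9 / ln(19.4/37.1) = 13.9 h.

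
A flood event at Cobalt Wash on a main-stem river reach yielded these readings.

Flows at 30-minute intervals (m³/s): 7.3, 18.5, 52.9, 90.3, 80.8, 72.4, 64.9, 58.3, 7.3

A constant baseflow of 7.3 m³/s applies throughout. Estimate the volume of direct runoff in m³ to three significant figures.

V ≈ 6.97 × 10^5 m³

Direct-runoff ordinates (Q − Q_b): 0.0, 11.2, 45.6, 83.0, 73.5, 65.1, 57.6, 51.0, 0.0 m³/s.
ΣQ_DR = 387.0 m³/s.
With Δt = 0.5 h = 1800 s, V = ΣQ_DR · Δt = 387.0 × 1800 = 6.97 × 10^5 m³.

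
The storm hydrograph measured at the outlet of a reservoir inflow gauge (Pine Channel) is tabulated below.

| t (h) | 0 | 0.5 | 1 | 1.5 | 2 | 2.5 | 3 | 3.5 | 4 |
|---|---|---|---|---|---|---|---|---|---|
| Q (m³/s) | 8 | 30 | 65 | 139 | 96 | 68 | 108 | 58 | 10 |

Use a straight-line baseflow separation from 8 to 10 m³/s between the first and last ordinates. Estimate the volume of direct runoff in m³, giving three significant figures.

Direct-runoff ordinates (Q − Q_b): 0.00, 21.75, 56.50, 130.25, 87.00, 58.75, 98.50, 48.25, 0.00 m³/s.
ΣQ_DR = 501.0 m³/s.
With Δt = 0.5 h = 1800 s, V = ΣQ_DR · Δt = 501.0 × 1800 = 9.02 × 10^5 m³.

V ≈ 9.02 × 10^5 m³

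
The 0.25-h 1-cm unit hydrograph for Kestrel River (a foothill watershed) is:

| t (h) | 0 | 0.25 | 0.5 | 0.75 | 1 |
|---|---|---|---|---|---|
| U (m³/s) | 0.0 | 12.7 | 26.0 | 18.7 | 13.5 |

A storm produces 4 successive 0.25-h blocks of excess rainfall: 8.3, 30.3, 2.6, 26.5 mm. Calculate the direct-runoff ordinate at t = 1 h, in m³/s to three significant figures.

By discrete convolution, Q_j = Σ (P_i / 10 mm) · U_{j−i}.
At t = 1 h (j=4): Q = (8.3/10)·13.5 + (30.3/10)·18.7 + (2.6/10)·26.0 + (26.5/10)·12.7 = 108 m³/s.

Q ≈ 108 m³/s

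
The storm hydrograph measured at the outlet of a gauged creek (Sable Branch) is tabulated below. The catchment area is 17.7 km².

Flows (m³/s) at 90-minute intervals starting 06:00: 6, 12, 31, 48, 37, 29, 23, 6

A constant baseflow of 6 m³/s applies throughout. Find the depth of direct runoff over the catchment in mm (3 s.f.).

d ≈ 43.9 mm

Direct runoff: 0.0, 6.0, 25.0, 42.0, 31.0, 23.0, 17.0, 0.0 m³/s; ΣQ_DR = 144.0 m³/s.
V = ΣQ_DR · Δt = 144.0 × 5400 s = 7.776 × 10^5 m³.
Over A = 17.7 km², depth = V / A = 43.9 mm.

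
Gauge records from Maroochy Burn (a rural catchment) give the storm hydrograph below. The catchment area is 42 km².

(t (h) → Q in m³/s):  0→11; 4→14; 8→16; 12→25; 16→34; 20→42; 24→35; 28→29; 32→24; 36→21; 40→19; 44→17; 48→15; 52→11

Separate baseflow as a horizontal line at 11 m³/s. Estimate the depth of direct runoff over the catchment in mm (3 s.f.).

Direct runoff: 0.0, 3.0, 5.0, 14.0, 23.0, 31.0, 24.0, 18.0, 13.0, 10.0, 8.0, 6.0, 4.0, 0.0 m³/s; ΣQ_DR = 159.0 m³/s.
V = ΣQ_DR · Δt = 159.0 × 14400 s = 2.290 × 10^6 m³.
Over A = 42 km², depth = V / A = 54.5 mm.

d ≈ 54.5 mm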